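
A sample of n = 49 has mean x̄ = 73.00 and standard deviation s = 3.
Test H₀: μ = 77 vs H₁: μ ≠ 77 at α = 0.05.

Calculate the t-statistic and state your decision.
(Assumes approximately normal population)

Answer: t = -9.3327, reject H₀

Derivation:
df = n - 1 = 48
SE = s/√n = 3/√49 = 0.4286
t = (x̄ - μ₀)/SE = (73.00 - 77)/0.4286 = -9.3327
Critical value: t_{0.025,48} = ±2.011
p-value < 0.0001
Decision: reject H₀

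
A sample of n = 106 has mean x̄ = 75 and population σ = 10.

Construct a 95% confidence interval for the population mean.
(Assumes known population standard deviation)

Answer: (73.0963, 76.9037)

Derivation:
Confidence level: 95%, α = 0.05
z_0.025 = 1.960
SE = σ/√n = 10/√106 = 0.9713
Margin of error = 1.960 × 0.9713 = 1.9037
CI: x̄ ± margin = 75 ± 1.9037
CI: (73.0963, 76.9037)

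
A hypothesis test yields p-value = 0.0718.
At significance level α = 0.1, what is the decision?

Compare p-value to α:
0.0718 < 0.1
Decision: reject H₀

Answer: reject H₀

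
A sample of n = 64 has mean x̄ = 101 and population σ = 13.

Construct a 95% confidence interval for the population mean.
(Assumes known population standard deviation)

Confidence level: 95%, α = 0.05
z_0.025 = 1.960
SE = σ/√n = 13/√64 = 1.6250
Margin of error = 1.960 × 1.6250 = 3.1850
CI: x̄ ± margin = 101 ± 3.1850
CI: (97.8150, 104.1850)

Answer: (97.8150, 104.1850)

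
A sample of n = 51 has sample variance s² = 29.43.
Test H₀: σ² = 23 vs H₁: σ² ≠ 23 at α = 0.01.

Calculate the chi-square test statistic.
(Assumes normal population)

Answer: χ² = 63.9783, fail to reject H₀

Derivation:
df = n - 1 = 50
χ² = (n-1)s²/σ₀² = 50×29.43/23 = 63.9783
Critical values: χ²_{0.995,50} = 27.991, χ²_{0.005,50} = 79.490
Rejection region: χ² < 27.991 or χ² > 79.490
Decision: fail to reject H₀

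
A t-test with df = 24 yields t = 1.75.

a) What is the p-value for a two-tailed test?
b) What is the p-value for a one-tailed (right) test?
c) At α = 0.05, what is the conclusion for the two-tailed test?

Answer: a) 0.0929, b) 0.0464, c) fail to reject H₀

Derivation:
Using t-distribution with df = 24:
a) Two-tailed: p = 2×P(T > 1.75) = 0.0929
b) One-tailed: p = P(T > 1.75) = 0.0464
c) 0.0929 ≥ 0.05, fail to reject H₀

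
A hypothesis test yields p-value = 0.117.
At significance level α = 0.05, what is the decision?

Compare p-value to α:
0.117 ≥ 0.05
Decision: fail to reject H₀

Answer: fail to reject H₀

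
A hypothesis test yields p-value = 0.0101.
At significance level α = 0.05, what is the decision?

Compare p-value to α:
0.0101 < 0.05
Decision: reject H₀

Answer: reject H₀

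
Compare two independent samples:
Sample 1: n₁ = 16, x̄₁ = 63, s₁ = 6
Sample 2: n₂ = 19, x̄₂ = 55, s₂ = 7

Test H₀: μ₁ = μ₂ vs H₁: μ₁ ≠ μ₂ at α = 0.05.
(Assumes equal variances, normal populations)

Pooled variance: s²_p = [15×6² + 18×7²]/(33) = 43.0909
s_p = 6.5644
SE = s_p×√(1/n₁ + 1/n₂) = 6.5644×√(1/16 + 1/19) = 2.2274
t = (x̄₁ - x̄₂)/SE = (63 - 55)/2.2274 = 3.5916
df = 33, t-critical = ±2.035
Decision: reject H₀

Answer: t = 3.5916, reject H₀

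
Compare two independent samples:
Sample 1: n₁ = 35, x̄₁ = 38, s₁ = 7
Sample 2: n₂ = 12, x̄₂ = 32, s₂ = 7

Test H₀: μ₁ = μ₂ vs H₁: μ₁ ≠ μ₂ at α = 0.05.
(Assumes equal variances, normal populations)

Answer: t = 2.5622, reject H₀

Derivation:
Pooled variance: s²_p = [34×7² + 11×7²]/(45) = 49.0000
s_p = 7.0000
SE = s_p×√(1/n₁ + 1/n₂) = 7.0000×√(1/35 + 1/12) = 2.3417
t = (x̄₁ - x̄₂)/SE = (38 - 32)/2.3417 = 2.5622
df = 45, t-critical = ±2.014
Decision: reject H₀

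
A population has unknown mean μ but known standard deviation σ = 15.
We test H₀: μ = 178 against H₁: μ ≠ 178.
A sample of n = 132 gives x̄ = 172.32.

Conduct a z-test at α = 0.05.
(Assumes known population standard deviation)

Standard error: SE = σ/√n = 15/√132 = 1.3056
z-statistic: z = (x̄ - μ₀)/SE = (172.32 - 178)/1.3056 = -4.3505
Critical value: ±1.960
p-value < 0.0001
Decision: reject H₀

Answer: z = -4.3505, reject H₀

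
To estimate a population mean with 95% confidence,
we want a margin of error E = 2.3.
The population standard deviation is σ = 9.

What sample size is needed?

z_0.025 = 1.960
n = (z×σ/E)² = (1.960×9/2.3)²
n = 58.8222
Round up: n = 59

Answer: n = 59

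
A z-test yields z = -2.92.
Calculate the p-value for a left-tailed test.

For z = -2.92:
p = P(Z < -2.92) = Φ(-2.92) = 0.0018

Answer: p-value ≈ 0.0018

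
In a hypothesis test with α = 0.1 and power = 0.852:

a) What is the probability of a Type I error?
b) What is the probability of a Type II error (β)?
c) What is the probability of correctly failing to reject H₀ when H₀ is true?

Answer: a) 0.1, b) 0.148, c) 0.9

Derivation:
a) Type I error probability = α = 0.1
b) Power = P(reject H₀ | H₁ true) = 1 - β = 0.852, so Type II error probability = β = 1 - Power = 0.148
c) P(fail to reject H₀ | H₀ true) = 1 - α = 0.9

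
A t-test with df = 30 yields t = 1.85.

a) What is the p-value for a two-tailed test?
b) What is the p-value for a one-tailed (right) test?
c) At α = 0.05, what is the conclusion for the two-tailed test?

Answer: a) 0.0742, b) 0.0371, c) fail to reject H₀

Derivation:
Using t-distribution with df = 30:
a) Two-tailed: p = 2×P(T > 1.85) = 0.0742
b) One-tailed: p = P(T > 1.85) = 0.0371
c) 0.0742 ≥ 0.05, fail to reject H₀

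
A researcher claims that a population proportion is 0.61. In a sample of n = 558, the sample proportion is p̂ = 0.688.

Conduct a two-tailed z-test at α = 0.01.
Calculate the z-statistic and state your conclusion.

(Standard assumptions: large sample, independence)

Answer: z = 3.7776, reject H₀

Derivation:
H₀: p = 0.61, H₁: p ≠ 0.61
Standard error: SE = √(p₀(1-p₀)/n) = √(0.61×0.39/558) = 0.020648
z-statistic: z = (p̂ - p₀)/SE = (0.688 - 0.61)/0.020648 = 3.7776
Critical value: z_0.005 = ±2.576
p-value = 0.0002
Decision: reject H₀ at α = 0.01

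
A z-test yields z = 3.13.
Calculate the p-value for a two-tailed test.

Answer: p-value ≈ 0.0017

Derivation:
For z = 3.13:
p = 2×P(Z > |3.13|) = 2×(1 - Φ(3.13)) = 0.0017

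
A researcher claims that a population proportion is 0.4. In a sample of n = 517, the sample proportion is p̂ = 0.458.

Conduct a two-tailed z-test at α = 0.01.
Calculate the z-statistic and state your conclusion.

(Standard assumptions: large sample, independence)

H₀: p = 0.4, H₁: p ≠ 0.4
Standard error: SE = √(p₀(1-p₀)/n) = √(0.4×0.6/517) = 0.021546
z-statistic: z = (p̂ - p₀)/SE = (0.458 - 0.4)/0.021546 = 2.6919
Critical value: z_0.005 = ±2.576
p-value = 0.0071
Decision: reject H₀ at α = 0.01

Answer: z = 2.6919, reject H₀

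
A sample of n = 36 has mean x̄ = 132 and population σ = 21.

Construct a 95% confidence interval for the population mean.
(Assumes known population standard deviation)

Answer: (125.1400, 138.8600)

Derivation:
Confidence level: 95%, α = 0.05
z_0.025 = 1.960
SE = σ/√n = 21/√36 = 3.5000
Margin of error = 1.960 × 3.5000 = 6.8600
CI: x̄ ± margin = 132 ± 6.8600
CI: (125.1400, 138.8600)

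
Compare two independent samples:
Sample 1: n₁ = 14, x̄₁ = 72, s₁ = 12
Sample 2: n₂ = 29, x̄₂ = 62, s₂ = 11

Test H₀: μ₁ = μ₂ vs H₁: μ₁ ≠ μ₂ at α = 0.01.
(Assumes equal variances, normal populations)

Answer: t = 2.7129, reject H₀

Derivation:
Pooled variance: s²_p = [13×12² + 28×11²]/(41) = 128.2927
s_p = 11.3266
SE = s_p×√(1/n₁ + 1/n₂) = 11.3266×√(1/14 + 1/29) = 3.6861
t = (x̄₁ - x̄₂)/SE = (72 - 62)/3.6861 = 2.7129
df = 41, t-critical = ±2.701
Decision: reject H₀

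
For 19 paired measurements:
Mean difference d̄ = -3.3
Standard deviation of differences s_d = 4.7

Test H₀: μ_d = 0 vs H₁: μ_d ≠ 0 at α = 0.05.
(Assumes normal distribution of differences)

df = n - 1 = 18
SE = s_d/√n = 4.7/√19 = 1.0783
t = d̄/SE = -3.3/1.0783 = -3.0604
Critical value: t_{0.025,18} = ±2.101
p-value ≈ 0.0067
Decision: reject H₀

Answer: t = -3.0604, reject H₀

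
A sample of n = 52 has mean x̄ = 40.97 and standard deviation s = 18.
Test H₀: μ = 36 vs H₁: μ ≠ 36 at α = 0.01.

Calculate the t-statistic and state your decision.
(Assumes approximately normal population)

df = n - 1 = 51
SE = s/√n = 18/√52 = 2.4962
t = (x̄ - μ₀)/SE = (40.97 - 36)/2.4962 = 1.9910
Critical value: t_{0.005,51} = ±2.676
p-value ≈ 0.0519
Decision: fail to reject H₀

Answer: t = 1.9910, fail to reject H₀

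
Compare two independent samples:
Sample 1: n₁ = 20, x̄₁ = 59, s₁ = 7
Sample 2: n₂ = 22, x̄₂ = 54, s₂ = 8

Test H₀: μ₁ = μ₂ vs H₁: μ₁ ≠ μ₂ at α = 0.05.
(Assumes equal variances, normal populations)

Answer: t = 2.1459, reject H₀

Derivation:
Pooled variance: s²_p = [19×7² + 21×8²]/(40) = 56.8750
s_p = 7.5416
SE = s_p×√(1/n₁ + 1/n₂) = 7.5416×√(1/20 + 1/22) = 2.3300
t = (x̄₁ - x̄₂)/SE = (59 - 54)/2.3300 = 2.1459
df = 40, t-critical = ±2.021
Decision: reject H₀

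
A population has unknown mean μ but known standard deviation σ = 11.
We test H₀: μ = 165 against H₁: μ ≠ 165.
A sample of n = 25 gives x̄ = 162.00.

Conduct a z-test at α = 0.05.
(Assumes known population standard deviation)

Answer: z = -1.3636, fail to reject H₀

Derivation:
Standard error: SE = σ/√n = 11/√25 = 2.2000
z-statistic: z = (x̄ - μ₀)/SE = (162.00 - 165)/2.2000 = -1.3636
Critical value: ±1.960
p-value = 0.1727
Decision: fail to reject H₀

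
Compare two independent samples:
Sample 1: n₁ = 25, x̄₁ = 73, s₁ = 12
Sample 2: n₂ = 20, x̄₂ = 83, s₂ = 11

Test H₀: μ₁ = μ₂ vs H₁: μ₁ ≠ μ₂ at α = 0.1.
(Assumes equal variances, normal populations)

Pooled variance: s²_p = [24×12² + 19×11²]/(43) = 133.8372
s_p = 11.5688
SE = s_p×√(1/n₁ + 1/n₂) = 11.5688×√(1/25 + 1/20) = 3.4706
t = (x̄₁ - x̄₂)/SE = (73 - 83)/3.4706 = -2.8813
df = 43, t-critical = ±1.681
Decision: reject H₀

Answer: t = -2.8813, reject H₀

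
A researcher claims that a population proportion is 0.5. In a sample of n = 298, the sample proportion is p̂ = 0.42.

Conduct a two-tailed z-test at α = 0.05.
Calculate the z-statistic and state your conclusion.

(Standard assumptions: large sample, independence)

Answer: z = -2.7620, reject H₀

Derivation:
H₀: p = 0.5, H₁: p ≠ 0.5
Standard error: SE = √(p₀(1-p₀)/n) = √(0.5×0.5/298) = 0.028964
z-statistic: z = (p̂ - p₀)/SE = (0.42 - 0.5)/0.028964 = -2.7620
Critical value: z_0.025 = ±1.960
p-value = 0.0057
Decision: reject H₀ at α = 0.05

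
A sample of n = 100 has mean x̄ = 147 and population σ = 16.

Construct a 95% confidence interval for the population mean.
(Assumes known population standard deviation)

Confidence level: 95%, α = 0.05
z_0.025 = 1.960
SE = σ/√n = 16/√100 = 1.6000
Margin of error = 1.960 × 1.6000 = 3.1360
CI: x̄ ± margin = 147 ± 3.1360
CI: (143.8640, 150.1360)

Answer: (143.8640, 150.1360)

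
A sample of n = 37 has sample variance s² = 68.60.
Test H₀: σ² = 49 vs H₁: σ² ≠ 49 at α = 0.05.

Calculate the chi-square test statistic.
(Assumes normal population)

df = n - 1 = 36
χ² = (n-1)s²/σ₀² = 36×68.60/49 = 50.4000
Critical values: χ²_{0.975,36} = 21.336, χ²_{0.025,36} = 54.437
Rejection region: χ² < 21.336 or χ² > 54.437
Decision: fail to reject H₀

Answer: χ² = 50.4000, fail to reject H₀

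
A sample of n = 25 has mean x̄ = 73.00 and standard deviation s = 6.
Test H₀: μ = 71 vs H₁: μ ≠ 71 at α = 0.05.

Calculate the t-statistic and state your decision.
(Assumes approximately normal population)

Answer: t = 1.6667, fail to reject H₀

Derivation:
df = n - 1 = 24
SE = s/√n = 6/√25 = 1.2000
t = (x̄ - μ₀)/SE = (73.00 - 71)/1.2000 = 1.6667
Critical value: t_{0.025,24} = ±2.064
p-value ≈ 0.1086
Decision: fail to reject H₀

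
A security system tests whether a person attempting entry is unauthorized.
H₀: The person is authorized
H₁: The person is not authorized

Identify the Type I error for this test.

Answer: Denying entry to an authorized person

Derivation:
Type I error: rejecting H₀ when it is actually true (false positive).
Type II error: failing to reject H₀ when H₁ is actually true (false negative).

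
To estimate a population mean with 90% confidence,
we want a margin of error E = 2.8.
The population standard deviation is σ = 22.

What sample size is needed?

Answer: n = 168

Derivation:
z_0.05 = 1.645
n = (z×σ/E)² = (1.645×22/2.8)²
n = 167.0556
Round up: n = 168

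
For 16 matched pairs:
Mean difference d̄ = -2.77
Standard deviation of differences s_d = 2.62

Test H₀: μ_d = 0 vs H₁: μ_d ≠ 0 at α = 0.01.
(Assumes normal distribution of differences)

df = n - 1 = 15
SE = s_d/√n = 2.62/√16 = 0.6550
t = d̄/SE = -2.77/0.6550 = -4.2290
Critical value: t_{0.005,15} = ±2.947
p-value ≈ 0.0007
Decision: reject H₀

Answer: t = -4.2290, reject H₀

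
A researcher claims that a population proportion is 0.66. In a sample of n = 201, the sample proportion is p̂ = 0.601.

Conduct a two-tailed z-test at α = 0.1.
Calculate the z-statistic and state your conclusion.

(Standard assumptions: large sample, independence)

Answer: z = -1.7658, reject H₀

Derivation:
H₀: p = 0.66, H₁: p ≠ 0.66
Standard error: SE = √(p₀(1-p₀)/n) = √(0.66×0.34/201) = 0.033413
z-statistic: z = (p̂ - p₀)/SE = (0.601 - 0.66)/0.033413 = -1.7658
Critical value: z_0.05 = ±1.645
p-value = 0.0774
Decision: reject H₀ at α = 0.1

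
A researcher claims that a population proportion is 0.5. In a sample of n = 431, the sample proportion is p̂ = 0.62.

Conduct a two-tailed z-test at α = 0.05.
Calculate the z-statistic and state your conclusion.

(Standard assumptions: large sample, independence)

Answer: z = 4.9826, reject H₀

Derivation:
H₀: p = 0.5, H₁: p ≠ 0.5
Standard error: SE = √(p₀(1-p₀)/n) = √(0.5×0.5/431) = 0.024084
z-statistic: z = (p̂ - p₀)/SE = (0.62 - 0.5)/0.024084 = 4.9826
Critical value: z_0.025 = ±1.960
p-value < 0.0001
Decision: reject H₀ at α = 0.05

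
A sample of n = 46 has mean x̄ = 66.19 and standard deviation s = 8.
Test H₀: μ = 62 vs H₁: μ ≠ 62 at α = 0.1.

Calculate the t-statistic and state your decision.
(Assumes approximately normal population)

df = n - 1 = 45
SE = s/√n = 8/√46 = 1.1795
t = (x̄ - μ₀)/SE = (66.19 - 62)/1.1795 = 3.5524
Critical value: t_{0.05,45} = ±1.679
p-value ≈ 0.0009
Decision: reject H₀

Answer: t = 3.5524, reject H₀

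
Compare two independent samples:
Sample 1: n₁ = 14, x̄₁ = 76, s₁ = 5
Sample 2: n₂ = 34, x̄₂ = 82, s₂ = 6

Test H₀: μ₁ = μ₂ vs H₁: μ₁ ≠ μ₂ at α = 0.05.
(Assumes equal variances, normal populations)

Answer: t = -3.2945, reject H₀

Derivation:
Pooled variance: s²_p = [13×5² + 33×6²]/(46) = 32.8913
s_p = 5.7351
SE = s_p×√(1/n₁ + 1/n₂) = 5.7351×√(1/14 + 1/34) = 1.8212
t = (x̄₁ - x̄₂)/SE = (76 - 82)/1.8212 = -3.2945
df = 46, t-critical = ±2.013
Decision: reject H₀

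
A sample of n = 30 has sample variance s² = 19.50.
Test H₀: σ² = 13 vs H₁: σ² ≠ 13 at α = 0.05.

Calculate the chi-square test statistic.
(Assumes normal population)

Answer: χ² = 43.5000, fail to reject H₀

Derivation:
df = n - 1 = 29
χ² = (n-1)s²/σ₀² = 29×19.50/13 = 43.5000
Critical values: χ²_{0.975,29} = 16.047, χ²_{0.025,29} = 45.722
Rejection region: χ² < 16.047 or χ² > 45.722
Decision: fail to reject H₀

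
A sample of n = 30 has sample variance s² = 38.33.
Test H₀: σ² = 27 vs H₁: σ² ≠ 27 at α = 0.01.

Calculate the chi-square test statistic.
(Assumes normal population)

Answer: χ² = 41.1693, fail to reject H₀

Derivation:
df = n - 1 = 29
χ² = (n-1)s²/σ₀² = 29×38.33/27 = 41.1693
Critical values: χ²_{0.995,29} = 13.121, χ²_{0.005,29} = 52.336
Rejection region: χ² < 13.121 or χ² > 52.336
Decision: fail to reject H₀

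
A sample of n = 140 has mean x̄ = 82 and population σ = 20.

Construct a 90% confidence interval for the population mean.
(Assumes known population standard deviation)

Answer: (79.2195, 84.7805)

Derivation:
Confidence level: 90%, α = 0.1
z_0.05 = 1.645
SE = σ/√n = 20/√140 = 1.6903
Margin of error = 1.645 × 1.6903 = 2.7805
CI: x̄ ± margin = 82 ± 2.7805
CI: (79.2195, 84.7805)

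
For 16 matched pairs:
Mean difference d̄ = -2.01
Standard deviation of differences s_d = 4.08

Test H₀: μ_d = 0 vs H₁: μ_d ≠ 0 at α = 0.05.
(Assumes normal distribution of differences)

Answer: t = -1.9706, fail to reject H₀

Derivation:
df = n - 1 = 15
SE = s_d/√n = 4.08/√16 = 1.0200
t = d̄/SE = -2.01/1.0200 = -1.9706
Critical value: t_{0.025,15} = ±2.131
p-value ≈ 0.0675
Decision: fail to reject H₀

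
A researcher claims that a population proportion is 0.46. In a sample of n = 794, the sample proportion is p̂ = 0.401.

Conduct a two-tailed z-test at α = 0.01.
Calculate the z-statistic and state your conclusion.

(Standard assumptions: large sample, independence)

H₀: p = 0.46, H₁: p ≠ 0.46
Standard error: SE = √(p₀(1-p₀)/n) = √(0.46×0.54/794) = 0.017687
z-statistic: z = (p̂ - p₀)/SE = (0.401 - 0.46)/0.017687 = -3.3358
Critical value: z_0.005 = ±2.576
p-value = 0.0009
Decision: reject H₀ at α = 0.01

Answer: z = -3.3358, reject H₀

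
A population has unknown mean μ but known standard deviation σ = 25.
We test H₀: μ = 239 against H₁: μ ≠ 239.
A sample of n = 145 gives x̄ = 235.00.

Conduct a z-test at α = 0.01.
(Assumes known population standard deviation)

Standard error: SE = σ/√n = 25/√145 = 2.0761
z-statistic: z = (x̄ - μ₀)/SE = (235.00 - 239)/2.0761 = -1.9267
Critical value: ±2.576
p-value = 0.0540
Decision: fail to reject H₀

Answer: z = -1.9267, fail to reject H₀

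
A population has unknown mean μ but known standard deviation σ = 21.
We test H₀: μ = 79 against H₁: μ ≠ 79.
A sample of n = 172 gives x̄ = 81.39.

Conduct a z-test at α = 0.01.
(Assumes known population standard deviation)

Answer: z = 1.4926, fail to reject H₀

Derivation:
Standard error: SE = σ/√n = 21/√172 = 1.6012
z-statistic: z = (x̄ - μ₀)/SE = (81.39 - 79)/1.6012 = 1.4926
Critical value: ±2.576
p-value = 0.1355
Decision: fail to reject H₀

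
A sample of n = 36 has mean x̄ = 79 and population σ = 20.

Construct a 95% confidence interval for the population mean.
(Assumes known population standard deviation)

Answer: (72.4667, 85.5333)

Derivation:
Confidence level: 95%, α = 0.05
z_0.025 = 1.960
SE = σ/√n = 20/√36 = 3.3333
Margin of error = 1.960 × 3.3333 = 6.5333
CI: x̄ ± margin = 79 ± 6.5333
CI: (72.4667, 85.5333)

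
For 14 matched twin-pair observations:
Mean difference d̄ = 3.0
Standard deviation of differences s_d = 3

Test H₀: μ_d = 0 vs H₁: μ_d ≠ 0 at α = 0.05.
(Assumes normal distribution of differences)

df = n - 1 = 13
SE = s_d/√n = 3/√14 = 0.8018
t = d̄/SE = 3.0/0.8018 = 3.7416
Critical value: t_{0.025,13} = ±2.160
p-value ≈ 0.0025
Decision: reject H₀

Answer: t = 3.7416, reject H₀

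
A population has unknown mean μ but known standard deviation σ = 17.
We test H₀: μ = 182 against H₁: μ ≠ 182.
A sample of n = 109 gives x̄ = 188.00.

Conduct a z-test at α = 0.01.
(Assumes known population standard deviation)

Standard error: SE = σ/√n = 17/√109 = 1.6283
z-statistic: z = (x̄ - μ₀)/SE = (188.00 - 182)/1.6283 = 3.6848
Critical value: ±2.576
p-value = 0.0002
Decision: reject H₀

Answer: z = 3.6848, reject H₀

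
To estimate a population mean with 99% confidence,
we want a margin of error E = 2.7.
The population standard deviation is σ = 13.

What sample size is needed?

z_0.005 = 2.576
n = (z×σ/E)² = (2.576×13/2.7)²
n = 153.8335
Round up: n = 154

Answer: n = 154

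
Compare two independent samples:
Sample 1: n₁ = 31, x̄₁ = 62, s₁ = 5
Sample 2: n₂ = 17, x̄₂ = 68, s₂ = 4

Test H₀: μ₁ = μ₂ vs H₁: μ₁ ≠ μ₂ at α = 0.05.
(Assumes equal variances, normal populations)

Pooled variance: s²_p = [30×5² + 16×4²]/(46) = 21.8696
s_p = 4.6765
SE = s_p×√(1/n₁ + 1/n₂) = 4.6765×√(1/31 + 1/17) = 1.4114
t = (x̄₁ - x̄₂)/SE = (62 - 68)/1.4114 = -4.2511
df = 46, t-critical = ±2.013
Decision: reject H₀

Answer: t = -4.2511, reject H₀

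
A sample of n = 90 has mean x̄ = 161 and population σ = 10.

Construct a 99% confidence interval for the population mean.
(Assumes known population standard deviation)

Answer: (158.2846, 163.7154)

Derivation:
Confidence level: 99%, α = 0.01
z_0.005 = 2.576
SE = σ/√n = 10/√90 = 1.0541
Margin of error = 2.576 × 1.0541 = 2.7154
CI: x̄ ± margin = 161 ± 2.7154
CI: (158.2846, 163.7154)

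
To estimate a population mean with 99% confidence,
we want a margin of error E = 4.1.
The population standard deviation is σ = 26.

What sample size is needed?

z_0.005 = 2.576
n = (z×σ/E)² = (2.576×26/4.1)²
n = 266.8521
Round up: n = 267

Answer: n = 267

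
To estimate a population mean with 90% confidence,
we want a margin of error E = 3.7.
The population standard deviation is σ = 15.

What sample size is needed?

z_0.05 = 1.645
n = (z×σ/E)² = (1.645×15/3.7)²
n = 44.4745
Round up: n = 45

Answer: n = 45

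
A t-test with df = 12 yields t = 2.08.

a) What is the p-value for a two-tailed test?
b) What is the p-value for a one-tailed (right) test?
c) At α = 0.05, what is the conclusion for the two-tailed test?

Answer: a) 0.0596, b) 0.0298, c) fail to reject H₀

Derivation:
Using t-distribution with df = 12:
a) Two-tailed: p = 2×P(T > 2.08) = 0.0596
b) One-tailed: p = P(T > 2.08) = 0.0298
c) 0.0596 ≥ 0.05, fail to reject H₀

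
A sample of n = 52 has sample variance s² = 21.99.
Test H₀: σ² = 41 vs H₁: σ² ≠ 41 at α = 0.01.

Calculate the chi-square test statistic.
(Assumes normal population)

df = n - 1 = 51
χ² = (n-1)s²/σ₀² = 51×21.99/41 = 27.3534
Critical values: χ²_{0.995,51} = 28.735, χ²_{0.005,51} = 80.747
Rejection region: χ² < 28.735 or χ² > 80.747
Decision: reject H₀

Answer: χ² = 27.3534, reject H₀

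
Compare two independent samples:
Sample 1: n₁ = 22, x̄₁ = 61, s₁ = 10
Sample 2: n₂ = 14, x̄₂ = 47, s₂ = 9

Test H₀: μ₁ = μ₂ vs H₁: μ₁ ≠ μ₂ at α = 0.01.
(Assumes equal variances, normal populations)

Pooled variance: s²_p = [21×10² + 13×9²]/(34) = 92.7353
s_p = 9.6299
SE = s_p×√(1/n₁ + 1/n₂) = 9.6299×√(1/22 + 1/14) = 3.2923
t = (x̄₁ - x̄₂)/SE = (61 - 47)/3.2923 = 4.2523
df = 34, t-critical = ±2.728
Decision: reject H₀

Answer: t = 4.2523, reject H₀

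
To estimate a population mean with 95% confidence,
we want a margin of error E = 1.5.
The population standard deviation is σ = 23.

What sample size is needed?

Answer: n = 904

Derivation:
z_0.025 = 1.960
n = (z×σ/E)² = (1.960×23/1.5)²
n = 903.2028
Round up: n = 904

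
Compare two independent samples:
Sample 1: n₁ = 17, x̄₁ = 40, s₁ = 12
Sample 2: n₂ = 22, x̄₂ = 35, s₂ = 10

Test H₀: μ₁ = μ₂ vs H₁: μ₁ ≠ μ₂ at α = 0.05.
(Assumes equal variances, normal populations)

Answer: t = 1.4192, fail to reject H₀

Derivation:
Pooled variance: s²_p = [16×12² + 21×10²]/(37) = 119.0270
s_p = 10.9099
SE = s_p×√(1/n₁ + 1/n₂) = 10.9099×√(1/17 + 1/22) = 3.5230
t = (x̄₁ - x̄₂)/SE = (40 - 35)/3.5230 = 1.4192
df = 37, t-critical = ±2.026
Decision: fail to reject H₀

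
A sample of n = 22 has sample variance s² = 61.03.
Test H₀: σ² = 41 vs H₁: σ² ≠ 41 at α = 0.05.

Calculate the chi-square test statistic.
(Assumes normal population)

Answer: χ² = 31.2593, fail to reject H₀

Derivation:
df = n - 1 = 21
χ² = (n-1)s²/σ₀² = 21×61.03/41 = 31.2593
Critical values: χ²_{0.975,21} = 10.283, χ²_{0.025,21} = 35.479
Rejection region: χ² < 10.283 or χ² > 35.479
Decision: fail to reject H₀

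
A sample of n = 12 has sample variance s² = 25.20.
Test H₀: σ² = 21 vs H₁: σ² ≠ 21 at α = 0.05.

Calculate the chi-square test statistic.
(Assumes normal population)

Answer: χ² = 13.2000, fail to reject H₀

Derivation:
df = n - 1 = 11
χ² = (n-1)s²/σ₀² = 11×25.20/21 = 13.2000
Critical values: χ²_{0.975,11} = 3.816, χ²_{0.025,11} = 21.920
Rejection region: χ² < 3.816 or χ² > 21.920
Decision: fail to reject H₀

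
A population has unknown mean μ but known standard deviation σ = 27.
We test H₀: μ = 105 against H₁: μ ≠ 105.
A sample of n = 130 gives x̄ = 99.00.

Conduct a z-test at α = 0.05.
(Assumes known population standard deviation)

Standard error: SE = σ/√n = 27/√130 = 2.3681
z-statistic: z = (x̄ - μ₀)/SE = (99.00 - 105)/2.3681 = -2.5337
Critical value: ±1.960
p-value = 0.0113
Decision: reject H₀

Answer: z = -2.5337, reject H₀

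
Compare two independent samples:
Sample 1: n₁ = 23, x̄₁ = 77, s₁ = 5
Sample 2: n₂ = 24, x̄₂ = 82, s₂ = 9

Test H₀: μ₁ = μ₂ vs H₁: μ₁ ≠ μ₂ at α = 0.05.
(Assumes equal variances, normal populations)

Answer: t = -2.3401, reject H₀

Derivation:
Pooled variance: s²_p = [22×5² + 23×9²]/(45) = 53.6222
s_p = 7.3227
SE = s_p×√(1/n₁ + 1/n₂) = 7.3227×√(1/23 + 1/24) = 2.1367
t = (x̄₁ - x̄₂)/SE = (77 - 82)/2.1367 = -2.3401
df = 45, t-critical = ±2.014
Decision: reject H₀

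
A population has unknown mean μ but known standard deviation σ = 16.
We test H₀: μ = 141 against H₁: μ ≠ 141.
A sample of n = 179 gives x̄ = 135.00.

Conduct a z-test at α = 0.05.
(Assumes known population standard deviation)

Answer: z = -5.0171, reject H₀

Derivation:
Standard error: SE = σ/√n = 16/√179 = 1.1959
z-statistic: z = (x̄ - μ₀)/SE = (135.00 - 141)/1.1959 = -5.0171
Critical value: ±1.960
p-value < 0.0001
Decision: reject H₀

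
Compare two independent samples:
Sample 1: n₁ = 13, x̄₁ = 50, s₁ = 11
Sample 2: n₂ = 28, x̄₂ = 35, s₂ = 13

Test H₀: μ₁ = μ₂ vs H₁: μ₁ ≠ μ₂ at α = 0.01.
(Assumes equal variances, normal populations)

Answer: t = 3.5988, reject H₀

Derivation:
Pooled variance: s²_p = [12×11² + 27×13²]/(39) = 154.2308
s_p = 12.4190
SE = s_p×√(1/n₁ + 1/n₂) = 12.4190×√(1/13 + 1/28) = 4.1680
t = (x̄₁ - x̄₂)/SE = (50 - 35)/4.1680 = 3.5988
df = 39, t-critical = ±2.708
Decision: reject H₀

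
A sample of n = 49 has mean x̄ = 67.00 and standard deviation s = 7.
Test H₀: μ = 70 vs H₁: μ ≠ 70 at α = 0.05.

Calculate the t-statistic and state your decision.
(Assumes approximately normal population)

Answer: t = -3.0000, reject H₀

Derivation:
df = n - 1 = 48
SE = s/√n = 7/√49 = 1.0000
t = (x̄ - μ₀)/SE = (67.00 - 70)/1.0000 = -3.0000
Critical value: t_{0.025,48} = ±2.011
p-value ≈ 0.0043
Decision: reject H₀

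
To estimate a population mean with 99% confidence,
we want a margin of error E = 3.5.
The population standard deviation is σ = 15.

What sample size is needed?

Answer: n = 122

Derivation:
z_0.005 = 2.576
n = (z×σ/E)² = (2.576×15/3.5)²
n = 121.8816
Round up: n = 122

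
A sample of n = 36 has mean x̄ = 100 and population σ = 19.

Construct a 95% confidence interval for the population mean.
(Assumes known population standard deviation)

Answer: (93.7933, 106.2067)

Derivation:
Confidence level: 95%, α = 0.05
z_0.025 = 1.960
SE = σ/√n = 19/√36 = 3.1667
Margin of error = 1.960 × 3.1667 = 6.2067
CI: x̄ ± margin = 100 ± 6.2067
CI: (93.7933, 106.2067)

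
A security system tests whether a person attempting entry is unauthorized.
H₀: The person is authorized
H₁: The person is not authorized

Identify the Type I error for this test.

Answer: Denying entry to an authorized person

Derivation:
Type I error (α): Rejecting H₀ when H₀ is true
Type II error (β): Failing to reject H₀ when H₁ is true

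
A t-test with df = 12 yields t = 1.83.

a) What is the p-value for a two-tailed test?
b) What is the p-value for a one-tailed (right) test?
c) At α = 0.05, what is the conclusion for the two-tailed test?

Using t-distribution with df = 12:
a) Two-tailed: p = 2×P(T > 1.83) = 0.0922
b) One-tailed: p = P(T > 1.83) = 0.0461
c) 0.0922 ≥ 0.05, fail to reject H₀

Answer: a) 0.0922, b) 0.0461, c) fail to reject H₀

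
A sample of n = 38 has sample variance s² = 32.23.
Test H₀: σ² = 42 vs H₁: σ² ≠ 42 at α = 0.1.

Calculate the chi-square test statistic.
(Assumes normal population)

Answer: χ² = 28.3931, fail to reject H₀

Derivation:
df = n - 1 = 37
χ² = (n-1)s²/σ₀² = 37×32.23/42 = 28.3931
Critical values: χ²_{0.95,37} = 24.075, χ²_{0.05,37} = 52.192
Rejection region: χ² < 24.075 or χ² > 52.192
Decision: fail to reject H₀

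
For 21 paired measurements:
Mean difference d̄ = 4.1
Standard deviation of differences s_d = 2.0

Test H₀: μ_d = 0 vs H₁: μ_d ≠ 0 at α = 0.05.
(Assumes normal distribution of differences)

Answer: t = 9.3951, reject H₀

Derivation:
df = n - 1 = 20
SE = s_d/√n = 2.0/√21 = 0.4364
t = d̄/SE = 4.1/0.4364 = 9.3951
Critical value: t_{0.025,20} = ±2.086
p-value < 0.0001
Decision: reject H₀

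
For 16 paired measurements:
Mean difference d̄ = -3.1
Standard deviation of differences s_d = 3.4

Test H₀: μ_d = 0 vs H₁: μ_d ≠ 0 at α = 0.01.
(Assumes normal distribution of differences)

Answer: t = -3.6471, reject H₀

Derivation:
df = n - 1 = 15
SE = s_d/√n = 3.4/√16 = 0.8500
t = d̄/SE = -3.1/0.8500 = -3.6471
Critical value: t_{0.005,15} = ±2.947
p-value ≈ 0.0024
Decision: reject H₀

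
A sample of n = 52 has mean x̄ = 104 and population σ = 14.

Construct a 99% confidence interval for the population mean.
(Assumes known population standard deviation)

Answer: (98.9987, 109.0013)

Derivation:
Confidence level: 99%, α = 0.01
z_0.005 = 2.576
SE = σ/√n = 14/√52 = 1.9415
Margin of error = 2.576 × 1.9415 = 5.0013
CI: x̄ ± margin = 104 ± 5.0013
CI: (98.9987, 109.0013)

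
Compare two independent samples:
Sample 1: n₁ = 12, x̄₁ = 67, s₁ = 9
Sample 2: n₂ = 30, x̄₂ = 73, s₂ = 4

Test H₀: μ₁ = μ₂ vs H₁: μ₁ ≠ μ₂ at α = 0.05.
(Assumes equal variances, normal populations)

Answer: t = -3.0181, reject H₀

Derivation:
Pooled variance: s²_p = [11×9² + 29×4²]/(40) = 33.8750
s_p = 5.8202
SE = s_p×√(1/n₁ + 1/n₂) = 5.8202×√(1/12 + 1/30) = 1.9880
t = (x̄₁ - x̄₂)/SE = (67 - 73)/1.9880 = -3.0181
df = 40, t-critical = ±2.021
Decision: reject H₀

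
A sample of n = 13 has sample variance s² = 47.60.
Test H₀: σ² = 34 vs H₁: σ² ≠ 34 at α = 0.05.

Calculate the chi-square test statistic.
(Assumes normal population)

Answer: χ² = 16.8000, fail to reject H₀

Derivation:
df = n - 1 = 12
χ² = (n-1)s²/σ₀² = 12×47.60/34 = 16.8000
Critical values: χ²_{0.975,12} = 4.404, χ²_{0.025,12} = 23.337
Rejection region: χ² < 4.404 or χ² > 23.337
Decision: fail to reject H₀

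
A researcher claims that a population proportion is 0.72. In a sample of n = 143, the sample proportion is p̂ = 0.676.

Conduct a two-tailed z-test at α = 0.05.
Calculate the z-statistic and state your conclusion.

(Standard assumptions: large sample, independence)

H₀: p = 0.72, H₁: p ≠ 0.72
Standard error: SE = √(p₀(1-p₀)/n) = √(0.72×0.28/143) = 0.037547
z-statistic: z = (p̂ - p₀)/SE = (0.676 - 0.72)/0.037547 = -1.1719
Critical value: z_0.025 = ±1.960
p-value = 0.2412
Decision: fail to reject H₀ at α = 0.05

Answer: z = -1.1719, fail to reject H₀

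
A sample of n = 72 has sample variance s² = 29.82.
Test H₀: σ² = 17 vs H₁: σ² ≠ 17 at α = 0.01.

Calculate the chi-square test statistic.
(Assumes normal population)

Answer: χ² = 124.5424, reject H₀

Derivation:
df = n - 1 = 71
χ² = (n-1)s²/σ₀² = 71×29.82/17 = 124.5424
Critical values: χ²_{0.995,71} = 44.058, χ²_{0.005,71} = 105.432
Rejection region: χ² < 44.058 or χ² > 105.432
Decision: reject H₀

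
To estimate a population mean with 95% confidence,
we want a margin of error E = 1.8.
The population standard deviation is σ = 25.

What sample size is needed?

Answer: n = 742

Derivation:
z_0.025 = 1.960
n = (z×σ/E)² = (1.960×25/1.8)²
n = 741.0494
Round up: n = 742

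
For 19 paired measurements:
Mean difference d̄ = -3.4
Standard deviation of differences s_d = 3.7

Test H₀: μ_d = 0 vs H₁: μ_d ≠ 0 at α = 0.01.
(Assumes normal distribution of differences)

df = n - 1 = 18
SE = s_d/√n = 3.7/√19 = 0.8488
t = d̄/SE = -3.4/0.8488 = -4.0057
Critical value: t_{0.005,18} = ±2.878
p-value ≈ 0.0008
Decision: reject H₀

Answer: t = -4.0057, reject H₀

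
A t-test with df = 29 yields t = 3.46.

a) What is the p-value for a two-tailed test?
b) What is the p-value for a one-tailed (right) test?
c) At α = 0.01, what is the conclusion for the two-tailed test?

Using t-distribution with df = 29:
a) Two-tailed: p = 2×P(T > 3.46) = 0.0017
b) One-tailed: p = P(T > 3.46) = 0.0008
c) 0.0017 < 0.01, reject H₀

Answer: a) 0.0017, b) 0.0008, c) reject H₀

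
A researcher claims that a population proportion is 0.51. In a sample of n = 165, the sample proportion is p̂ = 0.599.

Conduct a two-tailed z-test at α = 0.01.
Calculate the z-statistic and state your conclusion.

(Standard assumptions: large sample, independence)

Answer: z = 2.2869, fail to reject H₀

Derivation:
H₀: p = 0.51, H₁: p ≠ 0.51
Standard error: SE = √(p₀(1-p₀)/n) = √(0.51×0.49/165) = 0.038917
z-statistic: z = (p̂ - p₀)/SE = (0.599 - 0.51)/0.038917 = 2.2869
Critical value: z_0.005 = ±2.576
p-value = 0.0222
Decision: fail to reject H₀ at α = 0.01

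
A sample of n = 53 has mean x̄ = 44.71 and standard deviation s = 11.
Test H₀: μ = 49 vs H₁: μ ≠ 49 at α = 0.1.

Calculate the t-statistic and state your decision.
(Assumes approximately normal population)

Answer: t = -2.8392, reject H₀

Derivation:
df = n - 1 = 52
SE = s/√n = 11/√53 = 1.5110
t = (x̄ - μ₀)/SE = (44.71 - 49)/1.5110 = -2.8392
Critical value: t_{0.05,52} = ±1.675
p-value ≈ 0.0064
Decision: reject H₀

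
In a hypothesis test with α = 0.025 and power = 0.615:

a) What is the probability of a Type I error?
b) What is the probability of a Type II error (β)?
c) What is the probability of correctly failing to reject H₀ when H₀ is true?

a) Type I error probability = α = 0.025
b) Power = P(reject H₀ | H₁ true) = 1 - β = 0.615, so Type II error probability = β = 1 - Power = 0.385
c) P(fail to reject H₀ | H₀ true) = 1 - α = 0.975

Answer: a) 0.025, b) 0.385, c) 0.975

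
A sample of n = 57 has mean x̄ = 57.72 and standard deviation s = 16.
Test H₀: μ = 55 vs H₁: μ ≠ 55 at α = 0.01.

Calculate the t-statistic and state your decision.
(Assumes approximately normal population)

df = n - 1 = 56
SE = s/√n = 16/√57 = 2.1193
t = (x̄ - μ₀)/SE = (57.72 - 55)/2.1193 = 1.2834
Critical value: t_{0.005,56} = ±2.667
p-value ≈ 0.2046
Decision: fail to reject H₀

Answer: t = 1.2834, fail to reject H₀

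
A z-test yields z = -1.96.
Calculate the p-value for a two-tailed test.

Answer: p-value ≈ 0.0500

Derivation:
For z = -1.96:
p = 2×P(Z > |-1.96|) = 2×(1 - Φ(1.96)) = 0.0500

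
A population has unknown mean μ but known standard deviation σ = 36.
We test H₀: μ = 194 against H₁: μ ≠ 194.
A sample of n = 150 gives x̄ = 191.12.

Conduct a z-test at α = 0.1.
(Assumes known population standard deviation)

Answer: z = -0.9798, fail to reject H₀

Derivation:
Standard error: SE = σ/√n = 36/√150 = 2.9394
z-statistic: z = (x̄ - μ₀)/SE = (191.12 - 194)/2.9394 = -0.9798
Critical value: ±1.645
p-value = 0.3272
Decision: fail to reject H₀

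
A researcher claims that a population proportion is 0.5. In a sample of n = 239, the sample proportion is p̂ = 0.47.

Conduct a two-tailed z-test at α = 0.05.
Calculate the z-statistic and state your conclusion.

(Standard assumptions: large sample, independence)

H₀: p = 0.5, H₁: p ≠ 0.5
Standard error: SE = √(p₀(1-p₀)/n) = √(0.5×0.5/239) = 0.032342
z-statistic: z = (p̂ - p₀)/SE = (0.47 - 0.5)/0.032342 = -0.9276
Critical value: z_0.025 = ±1.960
p-value = 0.3536
Decision: fail to reject H₀ at α = 0.05

Answer: z = -0.9276, fail to reject H₀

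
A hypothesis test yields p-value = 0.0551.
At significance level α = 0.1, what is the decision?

Answer: reject H₀

Derivation:
Compare p-value to α:
0.0551 < 0.1
Decision: reject H₀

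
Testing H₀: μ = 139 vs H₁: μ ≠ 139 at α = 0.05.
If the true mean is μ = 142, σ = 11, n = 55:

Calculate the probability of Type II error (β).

SE = σ/√n = 11/√55 = 1.4832
Critical values: μ₀ ± z_0.025×SE = 139 ± 1.960×1.4832
Acceptance region: (136.0929, 141.9071)
Under H₁ (μ = 142): z_high = (141.9071 - 142)/1.4832 = -0.0626, z_low = (136.0929 - 142)/1.4832 = -3.9827
β = P(not reject | H₁) = Φ(-0.0626) - Φ(-3.9827) ≈ 0.4750

Answer: β ≈ 0.4750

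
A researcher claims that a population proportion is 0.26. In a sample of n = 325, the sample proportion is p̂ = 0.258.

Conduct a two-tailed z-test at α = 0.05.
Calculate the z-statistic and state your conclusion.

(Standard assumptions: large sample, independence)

Answer: z = -0.0822, fail to reject H₀

Derivation:
H₀: p = 0.26, H₁: p ≠ 0.26
Standard error: SE = √(p₀(1-p₀)/n) = √(0.26×0.74/325) = 0.024331
z-statistic: z = (p̂ - p₀)/SE = (0.258 - 0.26)/0.024331 = -0.0822
Critical value: z_0.025 = ±1.960
p-value = 0.9345
Decision: fail to reject H₀ at α = 0.05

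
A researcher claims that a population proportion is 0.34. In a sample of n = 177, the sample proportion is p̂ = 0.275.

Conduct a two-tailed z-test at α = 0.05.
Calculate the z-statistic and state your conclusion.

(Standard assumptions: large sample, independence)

H₀: p = 0.34, H₁: p ≠ 0.34
Standard error: SE = √(p₀(1-p₀)/n) = √(0.34×0.66/177) = 0.035606
z-statistic: z = (p̂ - p₀)/SE = (0.275 - 0.34)/0.035606 = -1.8255
Critical value: z_0.025 = ±1.960
p-value = 0.0679
Decision: fail to reject H₀ at α = 0.05

Answer: z = -1.8255, fail to reject H₀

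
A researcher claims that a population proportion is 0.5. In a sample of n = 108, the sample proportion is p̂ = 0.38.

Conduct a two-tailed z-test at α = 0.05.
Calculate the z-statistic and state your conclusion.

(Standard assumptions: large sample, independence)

H₀: p = 0.5, H₁: p ≠ 0.5
Standard error: SE = √(p₀(1-p₀)/n) = √(0.5×0.5/108) = 0.048113
z-statistic: z = (p̂ - p₀)/SE = (0.38 - 0.5)/0.048113 = -2.4941
Critical value: z_0.025 = ±1.960
p-value = 0.0126
Decision: reject H₀ at α = 0.05

Answer: z = -2.4941, reject H₀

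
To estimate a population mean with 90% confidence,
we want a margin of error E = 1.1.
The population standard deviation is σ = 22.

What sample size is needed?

z_0.05 = 1.645
n = (z×σ/E)² = (1.645×22/1.1)²
n = 1082.4100
Round up: n = 1083

Answer: n = 1083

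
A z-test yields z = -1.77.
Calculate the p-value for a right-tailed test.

For z = -1.77:
p = P(Z > -1.77) = 1 - Φ(-1.77) = 0.9616

Answer: p-value ≈ 0.9616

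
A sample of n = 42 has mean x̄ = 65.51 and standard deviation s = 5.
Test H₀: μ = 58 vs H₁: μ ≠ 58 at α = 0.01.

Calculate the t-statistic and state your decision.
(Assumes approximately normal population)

df = n - 1 = 41
SE = s/√n = 5/√42 = 0.7715
t = (x̄ - μ₀)/SE = (65.51 - 58)/0.7715 = 9.7343
Critical value: t_{0.005,41} = ±2.701
p-value < 0.0001
Decision: reject H₀

Answer: t = 9.7343, reject H₀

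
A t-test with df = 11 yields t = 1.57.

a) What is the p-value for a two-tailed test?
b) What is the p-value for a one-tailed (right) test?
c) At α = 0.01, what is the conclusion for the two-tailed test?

Using t-distribution with df = 11:
a) Two-tailed: p = 2×P(T > 1.57) = 0.1447
b) One-tailed: p = P(T > 1.57) = 0.0724
c) 0.1447 ≥ 0.01, fail to reject H₀

Answer: a) 0.1447, b) 0.0724, c) fail to reject H₀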